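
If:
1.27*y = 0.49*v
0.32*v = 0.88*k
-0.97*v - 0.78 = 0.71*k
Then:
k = -0.23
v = -0.64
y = -0.25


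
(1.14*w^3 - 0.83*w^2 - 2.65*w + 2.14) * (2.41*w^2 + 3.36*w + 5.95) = 2.7474*w^5 + 1.8301*w^4 - 2.3923*w^3 - 8.6851*w^2 - 8.5771*w + 12.733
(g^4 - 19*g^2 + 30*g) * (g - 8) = g^5 - 8*g^4 - 19*g^3 + 182*g^2 - 240*g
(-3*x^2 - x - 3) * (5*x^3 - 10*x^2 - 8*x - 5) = -15*x^5 + 25*x^4 + 19*x^3 + 53*x^2 + 29*x + 15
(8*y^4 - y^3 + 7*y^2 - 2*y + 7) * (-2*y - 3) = -16*y^5 - 22*y^4 - 11*y^3 - 17*y^2 - 8*y - 21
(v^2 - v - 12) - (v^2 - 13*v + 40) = 12*v - 52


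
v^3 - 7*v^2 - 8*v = v*(v - 8)*(v + 1)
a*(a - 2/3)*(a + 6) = a^3 + 16*a^2/3 - 4*a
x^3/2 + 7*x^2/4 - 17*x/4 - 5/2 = (x/2 + 1/4)*(x - 2)*(x + 5)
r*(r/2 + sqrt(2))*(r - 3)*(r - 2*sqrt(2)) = r^4/2 - 3*r^3/2 - 4*r^2 + 12*r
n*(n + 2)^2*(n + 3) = n^4 + 7*n^3 + 16*n^2 + 12*n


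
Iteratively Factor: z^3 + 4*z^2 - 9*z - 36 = (z + 3)*(z^2 + z - 12) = (z + 3)*(z + 4)*(z - 3)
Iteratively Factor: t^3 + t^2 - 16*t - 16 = (t - 4)*(t^2 + 5*t + 4) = (t - 4)*(t + 4)*(t + 1)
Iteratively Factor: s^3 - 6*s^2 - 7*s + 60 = (s - 5)*(s^2 - s - 12) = (s - 5)*(s - 4)*(s + 3)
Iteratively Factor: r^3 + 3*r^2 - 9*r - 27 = (r - 3)*(r^2 + 6*r + 9) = (r - 3)*(r + 3)*(r + 3)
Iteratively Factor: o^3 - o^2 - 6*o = (o)*(o^2 - o - 6) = o*(o + 2)*(o - 3)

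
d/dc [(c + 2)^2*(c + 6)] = (c + 2)*(3*c + 14)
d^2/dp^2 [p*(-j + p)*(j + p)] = 6*p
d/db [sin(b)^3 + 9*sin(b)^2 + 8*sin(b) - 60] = (3*sin(b)^2 + 18*sin(b) + 8)*cos(b)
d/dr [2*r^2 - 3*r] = 4*r - 3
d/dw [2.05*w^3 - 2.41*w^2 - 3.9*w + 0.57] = 6.15*w^2 - 4.82*w - 3.9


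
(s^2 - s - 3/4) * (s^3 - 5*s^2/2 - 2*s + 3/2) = s^5 - 7*s^4/2 - s^3/4 + 43*s^2/8 - 9/8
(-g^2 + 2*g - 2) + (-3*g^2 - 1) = -4*g^2 + 2*g - 3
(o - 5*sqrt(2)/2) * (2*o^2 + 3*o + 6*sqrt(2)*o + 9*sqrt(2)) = 2*o^3 + sqrt(2)*o^2 + 3*o^2 - 30*o + 3*sqrt(2)*o/2 - 45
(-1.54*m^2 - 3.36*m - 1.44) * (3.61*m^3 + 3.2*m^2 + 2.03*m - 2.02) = -5.5594*m^5 - 17.0576*m^4 - 19.0766*m^3 - 8.318*m^2 + 3.864*m + 2.9088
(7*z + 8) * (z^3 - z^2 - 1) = 7*z^4 + z^3 - 8*z^2 - 7*z - 8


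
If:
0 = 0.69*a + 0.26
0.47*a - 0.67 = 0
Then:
No Solution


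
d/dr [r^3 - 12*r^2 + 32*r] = 3*r^2 - 24*r + 32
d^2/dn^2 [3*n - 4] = 0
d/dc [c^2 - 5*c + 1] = 2*c - 5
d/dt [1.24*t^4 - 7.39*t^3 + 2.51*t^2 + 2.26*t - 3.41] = 4.96*t^3 - 22.17*t^2 + 5.02*t + 2.26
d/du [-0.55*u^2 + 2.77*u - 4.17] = 2.77 - 1.1*u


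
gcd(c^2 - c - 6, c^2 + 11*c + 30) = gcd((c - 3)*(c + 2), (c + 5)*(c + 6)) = 1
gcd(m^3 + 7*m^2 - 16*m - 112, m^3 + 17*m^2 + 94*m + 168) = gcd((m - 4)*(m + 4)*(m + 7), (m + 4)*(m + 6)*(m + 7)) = m^2 + 11*m + 28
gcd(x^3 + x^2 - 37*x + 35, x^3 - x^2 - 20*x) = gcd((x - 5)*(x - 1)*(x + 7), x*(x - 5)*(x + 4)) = x - 5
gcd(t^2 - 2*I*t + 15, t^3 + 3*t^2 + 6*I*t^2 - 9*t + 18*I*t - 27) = t + 3*I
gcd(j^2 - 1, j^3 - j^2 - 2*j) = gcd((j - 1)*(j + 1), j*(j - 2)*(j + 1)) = j + 1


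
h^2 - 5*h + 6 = (h - 3)*(h - 2)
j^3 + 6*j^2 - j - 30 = (j - 2)*(j + 3)*(j + 5)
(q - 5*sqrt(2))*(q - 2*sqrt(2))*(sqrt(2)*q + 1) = sqrt(2)*q^3 - 13*q^2 + 13*sqrt(2)*q + 20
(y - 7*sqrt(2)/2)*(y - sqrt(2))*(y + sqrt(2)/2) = y^3 - 4*sqrt(2)*y^2 + 5*y/2 + 7*sqrt(2)/2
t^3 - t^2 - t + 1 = (t - 1)^2*(t + 1)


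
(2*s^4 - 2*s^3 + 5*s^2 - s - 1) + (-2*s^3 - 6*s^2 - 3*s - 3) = 2*s^4 - 4*s^3 - s^2 - 4*s - 4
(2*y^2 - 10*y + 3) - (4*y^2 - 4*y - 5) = -2*y^2 - 6*y + 8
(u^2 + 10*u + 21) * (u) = u^3 + 10*u^2 + 21*u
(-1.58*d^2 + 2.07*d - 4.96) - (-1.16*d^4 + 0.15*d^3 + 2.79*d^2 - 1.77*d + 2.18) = 1.16*d^4 - 0.15*d^3 - 4.37*d^2 + 3.84*d - 7.14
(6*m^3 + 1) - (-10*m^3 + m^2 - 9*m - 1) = 16*m^3 - m^2 + 9*m + 2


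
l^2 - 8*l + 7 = (l - 7)*(l - 1)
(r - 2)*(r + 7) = r^2 + 5*r - 14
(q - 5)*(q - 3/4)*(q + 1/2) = q^3 - 21*q^2/4 + 7*q/8 + 15/8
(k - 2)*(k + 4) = k^2 + 2*k - 8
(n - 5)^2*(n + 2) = n^3 - 8*n^2 + 5*n + 50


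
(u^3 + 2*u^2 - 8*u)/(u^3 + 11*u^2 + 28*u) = (u - 2)/(u + 7)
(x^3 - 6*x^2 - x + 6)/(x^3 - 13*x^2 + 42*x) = (x^2 - 1)/(x*(x - 7))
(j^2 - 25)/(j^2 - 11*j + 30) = (j + 5)/(j - 6)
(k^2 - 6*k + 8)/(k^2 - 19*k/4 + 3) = 4*(k - 2)/(4*k - 3)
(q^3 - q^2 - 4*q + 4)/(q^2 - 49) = (q^3 - q^2 - 4*q + 4)/(q^2 - 49)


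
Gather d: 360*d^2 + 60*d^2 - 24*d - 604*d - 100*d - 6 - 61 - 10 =420*d^2 - 728*d - 77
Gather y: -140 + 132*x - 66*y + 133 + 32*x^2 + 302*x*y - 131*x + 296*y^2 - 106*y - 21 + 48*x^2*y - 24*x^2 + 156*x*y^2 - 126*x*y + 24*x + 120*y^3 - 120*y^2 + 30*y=8*x^2 + 25*x + 120*y^3 + y^2*(156*x + 176) + y*(48*x^2 + 176*x - 142) - 28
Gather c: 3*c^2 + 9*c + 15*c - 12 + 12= 3*c^2 + 24*c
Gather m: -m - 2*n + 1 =-m - 2*n + 1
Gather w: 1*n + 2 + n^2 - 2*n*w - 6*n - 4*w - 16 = n^2 - 5*n + w*(-2*n - 4) - 14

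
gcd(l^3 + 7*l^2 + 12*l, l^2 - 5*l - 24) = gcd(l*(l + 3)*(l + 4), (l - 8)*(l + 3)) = l + 3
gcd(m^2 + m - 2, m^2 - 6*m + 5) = m - 1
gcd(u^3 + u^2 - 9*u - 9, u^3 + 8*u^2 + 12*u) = 1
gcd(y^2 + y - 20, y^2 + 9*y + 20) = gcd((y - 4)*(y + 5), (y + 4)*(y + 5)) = y + 5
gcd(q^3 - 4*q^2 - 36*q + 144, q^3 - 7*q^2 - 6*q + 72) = q^2 - 10*q + 24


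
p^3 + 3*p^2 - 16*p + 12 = (p - 2)*(p - 1)*(p + 6)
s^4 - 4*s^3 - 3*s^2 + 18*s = s*(s - 3)^2*(s + 2)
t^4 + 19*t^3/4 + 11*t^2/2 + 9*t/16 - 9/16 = (t - 1/4)*(t + 1/2)*(t + 3/2)*(t + 3)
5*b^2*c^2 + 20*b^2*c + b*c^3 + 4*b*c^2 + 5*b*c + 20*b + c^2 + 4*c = (5*b + c)*(c + 4)*(b*c + 1)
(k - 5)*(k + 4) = k^2 - k - 20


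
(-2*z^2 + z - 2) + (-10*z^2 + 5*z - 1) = -12*z^2 + 6*z - 3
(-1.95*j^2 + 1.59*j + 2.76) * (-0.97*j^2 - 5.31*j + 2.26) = 1.8915*j^4 + 8.8122*j^3 - 15.5271*j^2 - 11.0622*j + 6.2376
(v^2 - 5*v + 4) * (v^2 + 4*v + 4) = v^4 - v^3 - 12*v^2 - 4*v + 16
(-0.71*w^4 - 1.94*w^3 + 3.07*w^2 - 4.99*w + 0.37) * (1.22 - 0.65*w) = 0.4615*w^5 + 0.3948*w^4 - 4.3623*w^3 + 6.9889*w^2 - 6.3283*w + 0.4514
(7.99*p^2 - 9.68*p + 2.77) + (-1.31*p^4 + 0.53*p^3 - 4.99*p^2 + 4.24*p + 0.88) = -1.31*p^4 + 0.53*p^3 + 3.0*p^2 - 5.44*p + 3.65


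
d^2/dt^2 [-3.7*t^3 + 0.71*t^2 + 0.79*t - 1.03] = 1.42 - 22.2*t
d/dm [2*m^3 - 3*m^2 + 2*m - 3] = 6*m^2 - 6*m + 2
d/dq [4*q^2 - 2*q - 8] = 8*q - 2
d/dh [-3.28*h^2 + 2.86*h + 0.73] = 2.86 - 6.56*h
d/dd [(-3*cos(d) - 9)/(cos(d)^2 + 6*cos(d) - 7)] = 3*(sin(d)^2 - 6*cos(d) - 26)*sin(d)/(cos(d)^2 + 6*cos(d) - 7)^2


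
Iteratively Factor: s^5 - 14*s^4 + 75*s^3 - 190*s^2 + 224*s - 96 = (s - 4)*(s^4 - 10*s^3 + 35*s^2 - 50*s + 24) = (s - 4)^2*(s^3 - 6*s^2 + 11*s - 6) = (s - 4)^2*(s - 3)*(s^2 - 3*s + 2) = (s - 4)^2*(s - 3)*(s - 2)*(s - 1)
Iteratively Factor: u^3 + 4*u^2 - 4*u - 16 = (u - 2)*(u^2 + 6*u + 8) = (u - 2)*(u + 2)*(u + 4)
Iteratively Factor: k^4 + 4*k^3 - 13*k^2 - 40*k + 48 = (k + 4)*(k^3 - 13*k + 12) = (k - 1)*(k + 4)*(k^2 + k - 12) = (k - 3)*(k - 1)*(k + 4)*(k + 4)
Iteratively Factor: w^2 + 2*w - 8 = (w + 4)*(w - 2)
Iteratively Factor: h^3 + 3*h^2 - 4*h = (h)*(h^2 + 3*h - 4) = h*(h - 1)*(h + 4)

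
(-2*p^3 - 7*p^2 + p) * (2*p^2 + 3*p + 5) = -4*p^5 - 20*p^4 - 29*p^3 - 32*p^2 + 5*p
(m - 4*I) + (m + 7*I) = 2*m + 3*I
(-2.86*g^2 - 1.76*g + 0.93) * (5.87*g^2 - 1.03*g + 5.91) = -16.7882*g^4 - 7.3854*g^3 - 9.6307*g^2 - 11.3595*g + 5.4963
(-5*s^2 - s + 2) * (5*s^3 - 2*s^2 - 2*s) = -25*s^5 + 5*s^4 + 22*s^3 - 2*s^2 - 4*s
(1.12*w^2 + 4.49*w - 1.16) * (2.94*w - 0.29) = 3.2928*w^3 + 12.8758*w^2 - 4.7125*w + 0.3364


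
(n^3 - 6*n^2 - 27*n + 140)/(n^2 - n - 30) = (n^2 - 11*n + 28)/(n - 6)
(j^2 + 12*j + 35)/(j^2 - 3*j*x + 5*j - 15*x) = (-j - 7)/(-j + 3*x)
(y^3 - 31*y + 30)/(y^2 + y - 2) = (y^2 + y - 30)/(y + 2)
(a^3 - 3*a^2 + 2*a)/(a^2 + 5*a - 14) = a*(a - 1)/(a + 7)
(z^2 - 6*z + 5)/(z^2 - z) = (z - 5)/z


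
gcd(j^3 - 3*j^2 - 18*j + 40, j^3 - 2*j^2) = j - 2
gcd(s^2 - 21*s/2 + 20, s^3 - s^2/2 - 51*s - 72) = s - 8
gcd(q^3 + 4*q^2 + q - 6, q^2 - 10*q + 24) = 1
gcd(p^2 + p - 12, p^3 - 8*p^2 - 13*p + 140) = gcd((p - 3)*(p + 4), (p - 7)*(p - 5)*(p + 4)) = p + 4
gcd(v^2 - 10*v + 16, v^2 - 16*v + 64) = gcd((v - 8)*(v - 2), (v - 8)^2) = v - 8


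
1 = 1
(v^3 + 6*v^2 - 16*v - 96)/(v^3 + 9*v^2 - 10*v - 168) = (v + 4)/(v + 7)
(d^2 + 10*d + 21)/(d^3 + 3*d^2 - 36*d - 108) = (d + 7)/(d^2 - 36)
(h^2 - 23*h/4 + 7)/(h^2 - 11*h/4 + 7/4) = (h - 4)/(h - 1)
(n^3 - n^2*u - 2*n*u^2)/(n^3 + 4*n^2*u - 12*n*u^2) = (n + u)/(n + 6*u)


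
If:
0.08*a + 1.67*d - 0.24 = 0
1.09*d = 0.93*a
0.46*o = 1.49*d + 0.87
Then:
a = 0.16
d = 0.14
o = 2.33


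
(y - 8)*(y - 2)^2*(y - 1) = y^4 - 13*y^3 + 48*y^2 - 68*y + 32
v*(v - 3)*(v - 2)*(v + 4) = v^4 - v^3 - 14*v^2 + 24*v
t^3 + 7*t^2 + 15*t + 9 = (t + 1)*(t + 3)^2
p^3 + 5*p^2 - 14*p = p*(p - 2)*(p + 7)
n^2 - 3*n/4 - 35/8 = (n - 5/2)*(n + 7/4)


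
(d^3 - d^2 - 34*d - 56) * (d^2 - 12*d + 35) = d^5 - 13*d^4 + 13*d^3 + 317*d^2 - 518*d - 1960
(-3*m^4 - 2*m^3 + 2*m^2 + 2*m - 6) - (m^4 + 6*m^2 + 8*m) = -4*m^4 - 2*m^3 - 4*m^2 - 6*m - 6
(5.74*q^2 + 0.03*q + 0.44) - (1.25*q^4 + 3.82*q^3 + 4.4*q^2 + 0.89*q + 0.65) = -1.25*q^4 - 3.82*q^3 + 1.34*q^2 - 0.86*q - 0.21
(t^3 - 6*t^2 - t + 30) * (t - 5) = t^4 - 11*t^3 + 29*t^2 + 35*t - 150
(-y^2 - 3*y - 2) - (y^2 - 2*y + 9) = -2*y^2 - y - 11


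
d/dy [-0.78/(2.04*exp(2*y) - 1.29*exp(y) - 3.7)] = (3.1824*exp(y) - 1.0062)*exp(y)/(-2.04*exp(2*y) + 1.29*exp(y) + 3.7)^2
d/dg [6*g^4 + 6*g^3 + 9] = g^2*(24*g + 18)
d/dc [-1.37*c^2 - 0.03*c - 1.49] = -2.74*c - 0.03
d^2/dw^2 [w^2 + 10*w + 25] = 2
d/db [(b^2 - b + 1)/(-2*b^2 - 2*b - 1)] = (-4*b^2 + 2*b + 3)/(4*b^4 + 8*b^3 + 8*b^2 + 4*b + 1)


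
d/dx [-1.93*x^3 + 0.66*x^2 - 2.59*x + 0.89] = -5.79*x^2 + 1.32*x - 2.59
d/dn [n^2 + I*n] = 2*n + I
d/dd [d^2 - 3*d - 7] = 2*d - 3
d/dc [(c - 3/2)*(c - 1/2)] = 2*c - 2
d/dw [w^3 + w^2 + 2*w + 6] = 3*w^2 + 2*w + 2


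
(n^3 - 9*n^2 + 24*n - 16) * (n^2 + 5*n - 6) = n^5 - 4*n^4 - 27*n^3 + 158*n^2 - 224*n + 96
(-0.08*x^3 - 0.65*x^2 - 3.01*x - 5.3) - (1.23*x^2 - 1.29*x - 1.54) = -0.08*x^3 - 1.88*x^2 - 1.72*x - 3.76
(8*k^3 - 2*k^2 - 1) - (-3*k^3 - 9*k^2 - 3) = 11*k^3 + 7*k^2 + 2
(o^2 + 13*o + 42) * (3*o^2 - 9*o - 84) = 3*o^4 + 30*o^3 - 75*o^2 - 1470*o - 3528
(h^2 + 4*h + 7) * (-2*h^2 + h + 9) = -2*h^4 - 7*h^3 - h^2 + 43*h + 63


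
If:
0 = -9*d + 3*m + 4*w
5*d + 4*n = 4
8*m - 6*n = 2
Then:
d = 64*w/189 + 16/63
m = 16/21 - 20*w/63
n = 43/63 - 80*w/189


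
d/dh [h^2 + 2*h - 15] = 2*h + 2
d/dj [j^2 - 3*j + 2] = 2*j - 3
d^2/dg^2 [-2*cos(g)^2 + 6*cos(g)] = -6*cos(g) + 4*cos(2*g)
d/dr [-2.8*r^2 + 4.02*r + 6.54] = 4.02 - 5.6*r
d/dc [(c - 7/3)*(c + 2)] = 2*c - 1/3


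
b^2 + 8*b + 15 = (b + 3)*(b + 5)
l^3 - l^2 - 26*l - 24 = (l - 6)*(l + 1)*(l + 4)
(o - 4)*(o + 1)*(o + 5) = o^3 + 2*o^2 - 19*o - 20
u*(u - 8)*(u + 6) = u^3 - 2*u^2 - 48*u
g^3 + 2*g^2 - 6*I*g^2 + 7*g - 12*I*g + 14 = (g + 2)*(g - 7*I)*(g + I)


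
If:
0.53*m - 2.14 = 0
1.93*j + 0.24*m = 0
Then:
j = -0.50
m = 4.04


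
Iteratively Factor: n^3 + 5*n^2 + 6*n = (n)*(n^2 + 5*n + 6) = n*(n + 2)*(n + 3)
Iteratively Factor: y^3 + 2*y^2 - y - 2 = (y + 2)*(y^2 - 1) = (y + 1)*(y + 2)*(y - 1)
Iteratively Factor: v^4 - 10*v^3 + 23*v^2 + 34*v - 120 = (v - 5)*(v^3 - 5*v^2 - 2*v + 24) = (v - 5)*(v - 4)*(v^2 - v - 6) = (v - 5)*(v - 4)*(v + 2)*(v - 3)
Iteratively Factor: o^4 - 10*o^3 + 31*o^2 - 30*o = (o - 3)*(o^3 - 7*o^2 + 10*o) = (o - 3)*(o - 2)*(o^2 - 5*o) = (o - 5)*(o - 3)*(o - 2)*(o)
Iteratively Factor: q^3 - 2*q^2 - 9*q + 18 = (q - 2)*(q^2 - 9) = (q - 2)*(q + 3)*(q - 3)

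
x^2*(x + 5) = x^3 + 5*x^2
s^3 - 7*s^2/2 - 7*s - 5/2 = (s - 5)*(s + 1/2)*(s + 1)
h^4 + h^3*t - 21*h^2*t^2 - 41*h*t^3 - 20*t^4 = (h - 5*t)*(h + t)^2*(h + 4*t)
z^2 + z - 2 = (z - 1)*(z + 2)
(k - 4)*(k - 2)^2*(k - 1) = k^4 - 9*k^3 + 28*k^2 - 36*k + 16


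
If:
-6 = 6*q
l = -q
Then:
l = 1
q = -1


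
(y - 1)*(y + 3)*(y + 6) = y^3 + 8*y^2 + 9*y - 18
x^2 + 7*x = x*(x + 7)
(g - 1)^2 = g^2 - 2*g + 1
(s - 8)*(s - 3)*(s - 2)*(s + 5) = s^4 - 8*s^3 - 19*s^2 + 182*s - 240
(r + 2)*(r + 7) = r^2 + 9*r + 14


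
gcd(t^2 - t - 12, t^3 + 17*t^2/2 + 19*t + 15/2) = t + 3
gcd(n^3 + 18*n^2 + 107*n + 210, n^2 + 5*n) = n + 5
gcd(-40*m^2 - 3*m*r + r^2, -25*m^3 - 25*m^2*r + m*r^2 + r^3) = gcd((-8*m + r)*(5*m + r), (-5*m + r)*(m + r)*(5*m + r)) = 5*m + r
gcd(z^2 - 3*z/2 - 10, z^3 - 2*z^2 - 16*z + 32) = z - 4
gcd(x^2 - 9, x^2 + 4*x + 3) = x + 3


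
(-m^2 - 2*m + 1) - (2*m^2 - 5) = -3*m^2 - 2*m + 6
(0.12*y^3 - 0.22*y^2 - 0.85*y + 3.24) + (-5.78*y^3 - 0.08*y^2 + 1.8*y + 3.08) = -5.66*y^3 - 0.3*y^2 + 0.95*y + 6.32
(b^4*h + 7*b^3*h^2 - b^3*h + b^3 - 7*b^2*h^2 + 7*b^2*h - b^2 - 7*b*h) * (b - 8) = b^5*h + 7*b^4*h^2 - 9*b^4*h + b^4 - 63*b^3*h^2 + 15*b^3*h - 9*b^3 + 56*b^2*h^2 - 63*b^2*h + 8*b^2 + 56*b*h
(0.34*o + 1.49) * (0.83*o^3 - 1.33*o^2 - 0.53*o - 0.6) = 0.2822*o^4 + 0.7845*o^3 - 2.1619*o^2 - 0.9937*o - 0.894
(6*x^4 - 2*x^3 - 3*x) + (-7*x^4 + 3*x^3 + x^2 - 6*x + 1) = -x^4 + x^3 + x^2 - 9*x + 1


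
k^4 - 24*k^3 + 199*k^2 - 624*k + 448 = (k - 8)^2*(k - 7)*(k - 1)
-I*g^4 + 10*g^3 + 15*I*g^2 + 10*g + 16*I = (g - I)*(g + 2*I)*(g + 8*I)*(-I*g + 1)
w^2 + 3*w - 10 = (w - 2)*(w + 5)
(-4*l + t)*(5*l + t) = -20*l^2 + l*t + t^2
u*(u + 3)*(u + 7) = u^3 + 10*u^2 + 21*u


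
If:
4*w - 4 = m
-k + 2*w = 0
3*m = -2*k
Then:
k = 3/2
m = -1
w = 3/4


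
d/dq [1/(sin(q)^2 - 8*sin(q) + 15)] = 2*(4 - sin(q))*cos(q)/(sin(q)^2 - 8*sin(q) + 15)^2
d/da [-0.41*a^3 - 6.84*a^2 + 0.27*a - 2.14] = -1.23*a^2 - 13.68*a + 0.27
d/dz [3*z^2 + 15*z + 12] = 6*z + 15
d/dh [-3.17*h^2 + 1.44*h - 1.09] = 1.44 - 6.34*h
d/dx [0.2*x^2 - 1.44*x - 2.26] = 0.4*x - 1.44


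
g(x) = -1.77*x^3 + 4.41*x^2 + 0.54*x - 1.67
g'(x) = -5.31*x^2 + 8.82*x + 0.54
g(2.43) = 0.29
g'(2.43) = -9.38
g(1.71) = 3.30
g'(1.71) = 0.10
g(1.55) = 3.17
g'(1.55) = 1.45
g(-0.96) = 3.44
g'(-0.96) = -12.82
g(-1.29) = 8.77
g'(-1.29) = -19.67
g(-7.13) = 860.24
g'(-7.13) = -332.29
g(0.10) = -1.57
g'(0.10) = 1.37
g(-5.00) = 327.13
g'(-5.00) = -176.31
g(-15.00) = 6956.23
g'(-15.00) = -1326.51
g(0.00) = -1.67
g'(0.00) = 0.54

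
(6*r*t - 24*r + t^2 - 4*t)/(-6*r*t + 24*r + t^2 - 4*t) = (-6*r - t)/(6*r - t)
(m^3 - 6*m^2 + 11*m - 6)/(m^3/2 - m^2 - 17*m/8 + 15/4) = 8*(m^3 - 6*m^2 + 11*m - 6)/(4*m^3 - 8*m^2 - 17*m + 30)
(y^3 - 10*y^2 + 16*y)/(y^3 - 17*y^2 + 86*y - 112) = y/(y - 7)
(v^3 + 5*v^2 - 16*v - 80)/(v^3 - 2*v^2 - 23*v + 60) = (v + 4)/(v - 3)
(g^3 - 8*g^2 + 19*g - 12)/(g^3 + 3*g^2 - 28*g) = (g^2 - 4*g + 3)/(g*(g + 7))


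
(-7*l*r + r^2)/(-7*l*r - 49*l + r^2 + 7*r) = r/(r + 7)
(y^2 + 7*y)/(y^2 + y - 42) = y/(y - 6)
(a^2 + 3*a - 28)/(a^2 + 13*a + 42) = (a - 4)/(a + 6)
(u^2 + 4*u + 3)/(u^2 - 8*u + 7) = (u^2 + 4*u + 3)/(u^2 - 8*u + 7)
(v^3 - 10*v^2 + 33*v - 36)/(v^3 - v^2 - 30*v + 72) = (v - 3)/(v + 6)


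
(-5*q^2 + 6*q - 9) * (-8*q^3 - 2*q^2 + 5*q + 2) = 40*q^5 - 38*q^4 + 35*q^3 + 38*q^2 - 33*q - 18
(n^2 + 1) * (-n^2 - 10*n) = -n^4 - 10*n^3 - n^2 - 10*n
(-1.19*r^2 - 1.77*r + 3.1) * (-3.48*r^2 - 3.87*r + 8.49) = 4.1412*r^4 + 10.7649*r^3 - 14.0412*r^2 - 27.0243*r + 26.319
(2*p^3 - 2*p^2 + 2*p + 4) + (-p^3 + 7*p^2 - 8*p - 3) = p^3 + 5*p^2 - 6*p + 1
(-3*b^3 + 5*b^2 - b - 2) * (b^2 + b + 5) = -3*b^5 + 2*b^4 - 11*b^3 + 22*b^2 - 7*b - 10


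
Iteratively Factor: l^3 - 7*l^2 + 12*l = (l - 3)*(l^2 - 4*l) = (l - 4)*(l - 3)*(l)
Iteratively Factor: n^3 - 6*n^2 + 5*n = (n - 5)*(n^2 - n) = n*(n - 5)*(n - 1)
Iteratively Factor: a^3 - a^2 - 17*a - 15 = (a + 1)*(a^2 - 2*a - 15) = (a - 5)*(a + 1)*(a + 3)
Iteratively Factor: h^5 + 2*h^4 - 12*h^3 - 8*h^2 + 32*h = (h)*(h^4 + 2*h^3 - 12*h^2 - 8*h + 32) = h*(h + 4)*(h^3 - 2*h^2 - 4*h + 8) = h*(h + 2)*(h + 4)*(h^2 - 4*h + 4) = h*(h - 2)*(h + 2)*(h + 4)*(h - 2)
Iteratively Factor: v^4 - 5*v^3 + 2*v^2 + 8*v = (v - 2)*(v^3 - 3*v^2 - 4*v) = v*(v - 2)*(v^2 - 3*v - 4) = v*(v - 4)*(v - 2)*(v + 1)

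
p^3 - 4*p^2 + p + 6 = (p - 3)*(p - 2)*(p + 1)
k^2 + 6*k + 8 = (k + 2)*(k + 4)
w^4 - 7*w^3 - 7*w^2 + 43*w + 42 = (w - 7)*(w - 3)*(w + 1)*(w + 2)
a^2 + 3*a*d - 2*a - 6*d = (a - 2)*(a + 3*d)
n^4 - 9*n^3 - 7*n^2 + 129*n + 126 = (n - 7)*(n - 6)*(n + 1)*(n + 3)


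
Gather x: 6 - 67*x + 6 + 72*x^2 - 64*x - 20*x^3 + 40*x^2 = -20*x^3 + 112*x^2 - 131*x + 12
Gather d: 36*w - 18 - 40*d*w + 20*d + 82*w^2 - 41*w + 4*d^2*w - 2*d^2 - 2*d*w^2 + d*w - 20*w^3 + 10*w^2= d^2*(4*w - 2) + d*(-2*w^2 - 39*w + 20) - 20*w^3 + 92*w^2 - 5*w - 18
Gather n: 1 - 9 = -8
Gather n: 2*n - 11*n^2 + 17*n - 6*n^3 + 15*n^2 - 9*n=-6*n^3 + 4*n^2 + 10*n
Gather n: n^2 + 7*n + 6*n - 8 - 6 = n^2 + 13*n - 14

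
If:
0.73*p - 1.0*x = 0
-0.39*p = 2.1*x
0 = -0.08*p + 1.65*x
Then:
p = 0.00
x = 0.00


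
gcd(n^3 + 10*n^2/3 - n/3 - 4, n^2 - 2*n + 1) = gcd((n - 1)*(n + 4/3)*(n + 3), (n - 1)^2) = n - 1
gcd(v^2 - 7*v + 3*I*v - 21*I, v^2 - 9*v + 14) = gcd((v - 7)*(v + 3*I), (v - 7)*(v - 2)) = v - 7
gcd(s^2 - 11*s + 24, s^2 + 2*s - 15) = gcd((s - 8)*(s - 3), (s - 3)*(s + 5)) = s - 3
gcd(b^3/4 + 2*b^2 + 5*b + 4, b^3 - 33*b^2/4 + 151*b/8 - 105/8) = 1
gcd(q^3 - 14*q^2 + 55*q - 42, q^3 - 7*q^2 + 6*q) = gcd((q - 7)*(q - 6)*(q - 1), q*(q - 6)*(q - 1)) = q^2 - 7*q + 6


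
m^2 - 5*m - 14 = (m - 7)*(m + 2)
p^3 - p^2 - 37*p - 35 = (p - 7)*(p + 1)*(p + 5)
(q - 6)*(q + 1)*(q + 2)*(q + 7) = q^4 + 4*q^3 - 37*q^2 - 124*q - 84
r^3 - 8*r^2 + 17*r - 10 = (r - 5)*(r - 2)*(r - 1)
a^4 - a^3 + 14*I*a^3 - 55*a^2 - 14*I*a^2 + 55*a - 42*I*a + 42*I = (a + 6*I)*(a + 7*I)*(-I*a + 1)*(I*a - I)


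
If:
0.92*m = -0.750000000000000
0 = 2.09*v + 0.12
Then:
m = -0.82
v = -0.06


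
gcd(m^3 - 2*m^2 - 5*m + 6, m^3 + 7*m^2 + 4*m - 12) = m^2 + m - 2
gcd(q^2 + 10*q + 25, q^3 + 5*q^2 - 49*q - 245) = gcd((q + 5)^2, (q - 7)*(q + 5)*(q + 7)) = q + 5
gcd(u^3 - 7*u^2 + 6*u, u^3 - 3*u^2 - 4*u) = u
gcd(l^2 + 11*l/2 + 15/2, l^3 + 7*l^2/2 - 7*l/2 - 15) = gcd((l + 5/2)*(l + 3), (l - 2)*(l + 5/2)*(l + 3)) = l^2 + 11*l/2 + 15/2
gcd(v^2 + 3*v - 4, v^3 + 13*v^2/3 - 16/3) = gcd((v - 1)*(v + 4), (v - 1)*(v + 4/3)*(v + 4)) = v^2 + 3*v - 4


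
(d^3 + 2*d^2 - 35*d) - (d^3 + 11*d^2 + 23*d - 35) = -9*d^2 - 58*d + 35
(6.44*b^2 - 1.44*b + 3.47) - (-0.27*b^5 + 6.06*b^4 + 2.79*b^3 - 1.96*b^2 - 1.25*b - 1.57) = 0.27*b^5 - 6.06*b^4 - 2.79*b^3 + 8.4*b^2 - 0.19*b + 5.04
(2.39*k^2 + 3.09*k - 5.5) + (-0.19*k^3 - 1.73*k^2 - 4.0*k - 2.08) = -0.19*k^3 + 0.66*k^2 - 0.91*k - 7.58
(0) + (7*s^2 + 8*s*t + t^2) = 7*s^2 + 8*s*t + t^2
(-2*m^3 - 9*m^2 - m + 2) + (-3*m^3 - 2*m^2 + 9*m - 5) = -5*m^3 - 11*m^2 + 8*m - 3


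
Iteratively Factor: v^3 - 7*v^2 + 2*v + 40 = (v - 5)*(v^2 - 2*v - 8) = (v - 5)*(v + 2)*(v - 4)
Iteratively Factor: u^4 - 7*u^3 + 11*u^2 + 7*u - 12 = (u - 4)*(u^3 - 3*u^2 - u + 3) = (u - 4)*(u + 1)*(u^2 - 4*u + 3) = (u - 4)*(u - 1)*(u + 1)*(u - 3)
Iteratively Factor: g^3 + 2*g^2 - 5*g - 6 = (g - 2)*(g^2 + 4*g + 3) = (g - 2)*(g + 1)*(g + 3)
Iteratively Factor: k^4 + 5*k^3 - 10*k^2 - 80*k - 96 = (k + 3)*(k^3 + 2*k^2 - 16*k - 32) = (k + 3)*(k + 4)*(k^2 - 2*k - 8) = (k + 2)*(k + 3)*(k + 4)*(k - 4)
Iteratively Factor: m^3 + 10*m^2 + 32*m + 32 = (m + 2)*(m^2 + 8*m + 16) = (m + 2)*(m + 4)*(m + 4)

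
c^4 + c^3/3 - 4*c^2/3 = c^2*(c - 1)*(c + 4/3)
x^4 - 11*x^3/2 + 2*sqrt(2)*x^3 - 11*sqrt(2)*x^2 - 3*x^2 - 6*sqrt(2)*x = x*(x - 6)*(x + 1/2)*(x + 2*sqrt(2))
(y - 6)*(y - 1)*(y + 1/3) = y^3 - 20*y^2/3 + 11*y/3 + 2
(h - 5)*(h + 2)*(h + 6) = h^3 + 3*h^2 - 28*h - 60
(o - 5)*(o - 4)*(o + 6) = o^3 - 3*o^2 - 34*o + 120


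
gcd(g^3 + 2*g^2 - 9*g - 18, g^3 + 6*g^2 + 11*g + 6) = g^2 + 5*g + 6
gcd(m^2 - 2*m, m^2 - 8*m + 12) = m - 2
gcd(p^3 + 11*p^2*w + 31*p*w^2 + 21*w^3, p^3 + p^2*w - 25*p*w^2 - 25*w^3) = p + w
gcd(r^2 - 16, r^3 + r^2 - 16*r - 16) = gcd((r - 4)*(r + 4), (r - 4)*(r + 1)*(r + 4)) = r^2 - 16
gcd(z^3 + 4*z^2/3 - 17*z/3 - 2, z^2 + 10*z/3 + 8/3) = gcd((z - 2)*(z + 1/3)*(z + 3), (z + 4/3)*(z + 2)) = 1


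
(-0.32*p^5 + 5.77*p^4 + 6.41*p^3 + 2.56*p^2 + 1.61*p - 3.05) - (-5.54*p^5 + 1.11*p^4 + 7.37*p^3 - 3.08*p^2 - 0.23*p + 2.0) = 5.22*p^5 + 4.66*p^4 - 0.96*p^3 + 5.64*p^2 + 1.84*p - 5.05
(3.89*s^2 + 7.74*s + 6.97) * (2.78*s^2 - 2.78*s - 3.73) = 10.8142*s^4 + 10.703*s^3 - 16.6503*s^2 - 48.2468*s - 25.9981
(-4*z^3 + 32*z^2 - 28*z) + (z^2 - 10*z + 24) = -4*z^3 + 33*z^2 - 38*z + 24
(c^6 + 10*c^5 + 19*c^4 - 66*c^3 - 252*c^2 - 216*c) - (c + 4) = c^6 + 10*c^5 + 19*c^4 - 66*c^3 - 252*c^2 - 217*c - 4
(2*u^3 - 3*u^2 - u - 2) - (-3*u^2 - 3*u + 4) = 2*u^3 + 2*u - 6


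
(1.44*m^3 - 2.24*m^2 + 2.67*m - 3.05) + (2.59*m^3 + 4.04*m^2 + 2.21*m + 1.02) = 4.03*m^3 + 1.8*m^2 + 4.88*m - 2.03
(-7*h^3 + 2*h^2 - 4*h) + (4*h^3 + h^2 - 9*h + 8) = -3*h^3 + 3*h^2 - 13*h + 8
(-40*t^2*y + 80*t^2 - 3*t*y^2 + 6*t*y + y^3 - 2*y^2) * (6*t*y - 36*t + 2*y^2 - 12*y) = -240*t^3*y^2 + 1920*t^3*y - 2880*t^3 - 98*t^2*y^3 + 784*t^2*y^2 - 1176*t^2*y + 2*y^5 - 16*y^4 + 24*y^3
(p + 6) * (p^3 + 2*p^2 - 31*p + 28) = p^4 + 8*p^3 - 19*p^2 - 158*p + 168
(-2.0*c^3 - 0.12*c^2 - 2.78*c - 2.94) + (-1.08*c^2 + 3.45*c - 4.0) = -2.0*c^3 - 1.2*c^2 + 0.67*c - 6.94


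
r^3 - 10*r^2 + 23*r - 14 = (r - 7)*(r - 2)*(r - 1)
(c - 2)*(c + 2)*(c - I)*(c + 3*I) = c^4 + 2*I*c^3 - c^2 - 8*I*c - 12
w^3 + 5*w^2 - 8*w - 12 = (w - 2)*(w + 1)*(w + 6)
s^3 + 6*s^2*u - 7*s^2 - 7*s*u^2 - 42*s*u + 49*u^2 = (s - 7)*(s - u)*(s + 7*u)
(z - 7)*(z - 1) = z^2 - 8*z + 7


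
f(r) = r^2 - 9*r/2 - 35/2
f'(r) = 2*r - 9/2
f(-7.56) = 73.67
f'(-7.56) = -19.62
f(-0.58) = -14.55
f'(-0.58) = -5.66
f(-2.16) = -3.11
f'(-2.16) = -8.82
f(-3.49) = 10.39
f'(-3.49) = -11.48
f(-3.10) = 6.06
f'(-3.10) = -10.70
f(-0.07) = -17.18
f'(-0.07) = -4.64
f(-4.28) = 20.08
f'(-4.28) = -13.06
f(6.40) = -5.34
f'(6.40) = 8.30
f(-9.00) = 104.00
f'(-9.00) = -22.50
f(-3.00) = 5.00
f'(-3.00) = -10.50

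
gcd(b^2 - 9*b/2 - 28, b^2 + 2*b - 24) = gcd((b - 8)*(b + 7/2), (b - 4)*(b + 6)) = 1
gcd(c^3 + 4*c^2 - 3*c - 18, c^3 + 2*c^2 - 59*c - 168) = c + 3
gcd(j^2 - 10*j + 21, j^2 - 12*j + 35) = j - 7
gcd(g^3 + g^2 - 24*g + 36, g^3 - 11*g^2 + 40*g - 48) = g - 3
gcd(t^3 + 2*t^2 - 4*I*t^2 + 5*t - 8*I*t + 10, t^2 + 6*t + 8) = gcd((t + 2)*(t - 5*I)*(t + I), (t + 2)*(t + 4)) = t + 2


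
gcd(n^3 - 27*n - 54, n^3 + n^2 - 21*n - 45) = n^2 + 6*n + 9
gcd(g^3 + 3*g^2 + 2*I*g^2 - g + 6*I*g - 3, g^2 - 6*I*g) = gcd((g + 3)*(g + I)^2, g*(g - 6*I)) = 1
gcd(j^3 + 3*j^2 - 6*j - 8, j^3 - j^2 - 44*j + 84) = j - 2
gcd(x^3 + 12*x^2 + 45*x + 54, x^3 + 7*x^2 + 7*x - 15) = x + 3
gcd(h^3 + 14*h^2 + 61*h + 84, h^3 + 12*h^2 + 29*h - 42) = h + 7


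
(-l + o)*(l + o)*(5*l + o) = -5*l^3 - l^2*o + 5*l*o^2 + o^3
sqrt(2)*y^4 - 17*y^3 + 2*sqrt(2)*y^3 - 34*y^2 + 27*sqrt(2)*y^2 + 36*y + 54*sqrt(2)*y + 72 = (y + 2)*(y - 6*sqrt(2))*(y - 3*sqrt(2))*(sqrt(2)*y + 1)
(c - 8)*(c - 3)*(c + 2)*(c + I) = c^4 - 9*c^3 + I*c^3 + 2*c^2 - 9*I*c^2 + 48*c + 2*I*c + 48*I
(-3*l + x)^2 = 9*l^2 - 6*l*x + x^2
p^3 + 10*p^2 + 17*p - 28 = (p - 1)*(p + 4)*(p + 7)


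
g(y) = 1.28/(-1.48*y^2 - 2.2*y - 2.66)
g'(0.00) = 0.40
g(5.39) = -0.02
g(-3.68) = -0.09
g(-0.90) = -0.68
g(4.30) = -0.03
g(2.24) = -0.09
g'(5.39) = 0.01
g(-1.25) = -0.58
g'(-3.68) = -0.05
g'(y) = 1.28*(2.96*y + 2.2)/(-1.48*y^2 - 2.2*y - 2.66)^2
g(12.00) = -0.01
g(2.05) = -0.10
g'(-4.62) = -0.03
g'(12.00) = 0.00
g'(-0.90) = -0.17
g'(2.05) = 0.06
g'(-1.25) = -0.39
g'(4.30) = 0.01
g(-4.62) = -0.05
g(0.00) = -0.48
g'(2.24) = 0.05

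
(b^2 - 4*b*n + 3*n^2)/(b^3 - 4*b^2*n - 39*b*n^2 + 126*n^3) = (b - n)/(b^2 - b*n - 42*n^2)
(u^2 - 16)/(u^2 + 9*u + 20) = (u - 4)/(u + 5)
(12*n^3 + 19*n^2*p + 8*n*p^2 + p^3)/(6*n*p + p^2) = (12*n^3 + 19*n^2*p + 8*n*p^2 + p^3)/(p*(6*n + p))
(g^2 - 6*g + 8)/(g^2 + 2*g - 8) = (g - 4)/(g + 4)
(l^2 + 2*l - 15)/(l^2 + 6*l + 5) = (l - 3)/(l + 1)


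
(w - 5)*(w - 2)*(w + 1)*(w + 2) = w^4 - 4*w^3 - 9*w^2 + 16*w + 20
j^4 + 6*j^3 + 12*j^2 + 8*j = j*(j + 2)^3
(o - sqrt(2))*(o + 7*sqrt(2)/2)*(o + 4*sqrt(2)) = o^3 + 13*sqrt(2)*o^2/2 + 13*o - 28*sqrt(2)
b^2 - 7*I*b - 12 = (b - 4*I)*(b - 3*I)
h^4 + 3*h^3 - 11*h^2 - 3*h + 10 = (h - 2)*(h - 1)*(h + 1)*(h + 5)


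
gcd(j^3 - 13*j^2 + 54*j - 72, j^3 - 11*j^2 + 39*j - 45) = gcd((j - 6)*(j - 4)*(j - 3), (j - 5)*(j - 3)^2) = j - 3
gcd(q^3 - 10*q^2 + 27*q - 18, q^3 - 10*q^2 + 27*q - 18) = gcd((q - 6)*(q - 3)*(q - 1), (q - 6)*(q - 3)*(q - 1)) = q^3 - 10*q^2 + 27*q - 18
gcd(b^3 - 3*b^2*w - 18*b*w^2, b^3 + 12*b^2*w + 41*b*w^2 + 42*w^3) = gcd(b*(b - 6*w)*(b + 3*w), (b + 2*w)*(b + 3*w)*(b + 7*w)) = b + 3*w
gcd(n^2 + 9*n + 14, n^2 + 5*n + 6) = n + 2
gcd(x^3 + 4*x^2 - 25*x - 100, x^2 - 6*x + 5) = x - 5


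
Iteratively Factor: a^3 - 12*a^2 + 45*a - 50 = (a - 5)*(a^2 - 7*a + 10) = (a - 5)*(a - 2)*(a - 5)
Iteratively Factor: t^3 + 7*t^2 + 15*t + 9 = (t + 1)*(t^2 + 6*t + 9) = (t + 1)*(t + 3)*(t + 3)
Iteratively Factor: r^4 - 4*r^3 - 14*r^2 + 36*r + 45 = (r + 1)*(r^3 - 5*r^2 - 9*r + 45) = (r - 3)*(r + 1)*(r^2 - 2*r - 15) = (r - 5)*(r - 3)*(r + 1)*(r + 3)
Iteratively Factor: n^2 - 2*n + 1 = (n - 1)*(n - 1)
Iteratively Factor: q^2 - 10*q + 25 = (q - 5)*(q - 5)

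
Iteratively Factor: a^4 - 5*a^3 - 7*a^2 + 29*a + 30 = (a + 2)*(a^3 - 7*a^2 + 7*a + 15) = (a - 3)*(a + 2)*(a^2 - 4*a - 5) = (a - 5)*(a - 3)*(a + 2)*(a + 1)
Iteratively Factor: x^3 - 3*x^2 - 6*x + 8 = (x - 1)*(x^2 - 2*x - 8) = (x - 4)*(x - 1)*(x + 2)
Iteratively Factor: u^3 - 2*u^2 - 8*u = (u + 2)*(u^2 - 4*u) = u*(u + 2)*(u - 4)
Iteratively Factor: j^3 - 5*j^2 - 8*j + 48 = (j - 4)*(j^2 - j - 12) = (j - 4)^2*(j + 3)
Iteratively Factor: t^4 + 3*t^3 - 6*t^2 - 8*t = (t + 1)*(t^3 + 2*t^2 - 8*t) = (t + 1)*(t + 4)*(t^2 - 2*t) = (t - 2)*(t + 1)*(t + 4)*(t)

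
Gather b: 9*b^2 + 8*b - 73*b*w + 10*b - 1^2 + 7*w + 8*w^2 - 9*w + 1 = 9*b^2 + b*(18 - 73*w) + 8*w^2 - 2*w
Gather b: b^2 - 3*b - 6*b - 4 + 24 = b^2 - 9*b + 20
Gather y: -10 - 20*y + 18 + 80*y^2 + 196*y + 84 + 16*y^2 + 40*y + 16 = 96*y^2 + 216*y + 108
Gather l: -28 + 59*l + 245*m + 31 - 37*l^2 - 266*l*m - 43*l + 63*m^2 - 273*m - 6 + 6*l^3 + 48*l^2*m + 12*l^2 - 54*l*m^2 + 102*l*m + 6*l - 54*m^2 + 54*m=6*l^3 + l^2*(48*m - 25) + l*(-54*m^2 - 164*m + 22) + 9*m^2 + 26*m - 3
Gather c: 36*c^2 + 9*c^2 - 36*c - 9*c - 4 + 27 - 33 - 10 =45*c^2 - 45*c - 20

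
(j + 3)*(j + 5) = j^2 + 8*j + 15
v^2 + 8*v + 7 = (v + 1)*(v + 7)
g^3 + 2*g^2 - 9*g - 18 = (g - 3)*(g + 2)*(g + 3)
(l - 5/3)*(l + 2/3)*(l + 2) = l^3 + l^2 - 28*l/9 - 20/9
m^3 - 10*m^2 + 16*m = m*(m - 8)*(m - 2)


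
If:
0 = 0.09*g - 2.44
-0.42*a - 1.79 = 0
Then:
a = -4.26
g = 27.11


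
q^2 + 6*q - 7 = (q - 1)*(q + 7)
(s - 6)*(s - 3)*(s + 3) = s^3 - 6*s^2 - 9*s + 54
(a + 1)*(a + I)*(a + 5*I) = a^3 + a^2 + 6*I*a^2 - 5*a + 6*I*a - 5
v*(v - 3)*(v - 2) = v^3 - 5*v^2 + 6*v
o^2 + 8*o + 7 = (o + 1)*(o + 7)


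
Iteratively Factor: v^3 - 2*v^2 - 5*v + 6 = (v + 2)*(v^2 - 4*v + 3) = (v - 1)*(v + 2)*(v - 3)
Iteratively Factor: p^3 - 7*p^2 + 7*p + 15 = (p + 1)*(p^2 - 8*p + 15) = (p - 3)*(p + 1)*(p - 5)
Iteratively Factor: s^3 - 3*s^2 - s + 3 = (s + 1)*(s^2 - 4*s + 3) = (s - 3)*(s + 1)*(s - 1)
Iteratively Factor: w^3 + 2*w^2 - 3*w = (w - 1)*(w^2 + 3*w) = w*(w - 1)*(w + 3)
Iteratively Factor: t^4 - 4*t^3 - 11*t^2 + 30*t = (t)*(t^3 - 4*t^2 - 11*t + 30) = t*(t + 3)*(t^2 - 7*t + 10) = t*(t - 2)*(t + 3)*(t - 5)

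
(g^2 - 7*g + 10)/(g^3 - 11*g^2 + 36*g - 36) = (g - 5)/(g^2 - 9*g + 18)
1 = 1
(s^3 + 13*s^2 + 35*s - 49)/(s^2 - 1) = (s^2 + 14*s + 49)/(s + 1)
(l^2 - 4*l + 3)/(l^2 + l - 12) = (l - 1)/(l + 4)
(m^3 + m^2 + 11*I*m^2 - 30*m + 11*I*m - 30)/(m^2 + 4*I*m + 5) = (m^2 + m*(1 + 6*I) + 6*I)/(m - I)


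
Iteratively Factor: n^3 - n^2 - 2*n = (n + 1)*(n^2 - 2*n) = (n - 2)*(n + 1)*(n)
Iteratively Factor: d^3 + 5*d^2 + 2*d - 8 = (d - 1)*(d^2 + 6*d + 8) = (d - 1)*(d + 4)*(d + 2)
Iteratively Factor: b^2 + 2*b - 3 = (b + 3)*(b - 1)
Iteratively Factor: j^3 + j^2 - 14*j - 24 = (j - 4)*(j^2 + 5*j + 6) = (j - 4)*(j + 3)*(j + 2)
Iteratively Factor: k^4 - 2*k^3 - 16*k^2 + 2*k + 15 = (k + 1)*(k^3 - 3*k^2 - 13*k + 15) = (k - 5)*(k + 1)*(k^2 + 2*k - 3) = (k - 5)*(k + 1)*(k + 3)*(k - 1)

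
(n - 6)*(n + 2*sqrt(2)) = n^2 - 6*n + 2*sqrt(2)*n - 12*sqrt(2)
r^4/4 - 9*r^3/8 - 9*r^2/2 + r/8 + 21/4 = (r/4 + 1/2)*(r - 7)*(r - 1)*(r + 3/2)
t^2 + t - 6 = (t - 2)*(t + 3)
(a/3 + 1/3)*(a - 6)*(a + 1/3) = a^3/3 - 14*a^2/9 - 23*a/9 - 2/3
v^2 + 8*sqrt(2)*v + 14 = (v + sqrt(2))*(v + 7*sqrt(2))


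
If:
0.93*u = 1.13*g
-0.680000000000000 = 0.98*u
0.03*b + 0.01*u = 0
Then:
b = 0.23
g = -0.57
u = -0.69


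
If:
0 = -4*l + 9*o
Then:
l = 9*o/4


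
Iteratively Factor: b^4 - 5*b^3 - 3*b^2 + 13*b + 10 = (b - 5)*(b^3 - 3*b - 2) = (b - 5)*(b - 2)*(b^2 + 2*b + 1) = (b - 5)*(b - 2)*(b + 1)*(b + 1)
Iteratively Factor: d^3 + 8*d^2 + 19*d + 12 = (d + 3)*(d^2 + 5*d + 4) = (d + 1)*(d + 3)*(d + 4)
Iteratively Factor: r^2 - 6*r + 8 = (r - 4)*(r - 2)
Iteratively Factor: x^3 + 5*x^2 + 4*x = (x + 4)*(x^2 + x) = (x + 1)*(x + 4)*(x)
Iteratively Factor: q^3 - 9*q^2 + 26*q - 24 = (q - 3)*(q^2 - 6*q + 8) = (q - 3)*(q - 2)*(q - 4)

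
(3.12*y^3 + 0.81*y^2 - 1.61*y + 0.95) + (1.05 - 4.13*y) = 3.12*y^3 + 0.81*y^2 - 5.74*y + 2.0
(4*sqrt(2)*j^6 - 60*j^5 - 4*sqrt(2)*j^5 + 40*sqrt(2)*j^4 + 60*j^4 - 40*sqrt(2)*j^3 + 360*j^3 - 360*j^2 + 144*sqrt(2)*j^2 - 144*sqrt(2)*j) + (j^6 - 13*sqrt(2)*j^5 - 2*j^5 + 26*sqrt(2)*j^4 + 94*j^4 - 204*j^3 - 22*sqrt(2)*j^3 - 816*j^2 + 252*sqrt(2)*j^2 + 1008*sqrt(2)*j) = j^6 + 4*sqrt(2)*j^6 - 62*j^5 - 17*sqrt(2)*j^5 + 66*sqrt(2)*j^4 + 154*j^4 - 62*sqrt(2)*j^3 + 156*j^3 - 1176*j^2 + 396*sqrt(2)*j^2 + 864*sqrt(2)*j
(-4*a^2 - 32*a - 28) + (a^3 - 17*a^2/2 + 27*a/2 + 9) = a^3 - 25*a^2/2 - 37*a/2 - 19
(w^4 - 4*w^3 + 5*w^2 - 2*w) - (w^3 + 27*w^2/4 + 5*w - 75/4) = w^4 - 5*w^3 - 7*w^2/4 - 7*w + 75/4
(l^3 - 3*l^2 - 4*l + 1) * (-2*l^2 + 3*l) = -2*l^5 + 9*l^4 - l^3 - 14*l^2 + 3*l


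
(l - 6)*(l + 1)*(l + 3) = l^3 - 2*l^2 - 21*l - 18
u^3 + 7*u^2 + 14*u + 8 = (u + 1)*(u + 2)*(u + 4)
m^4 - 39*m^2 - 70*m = m*(m - 7)*(m + 2)*(m + 5)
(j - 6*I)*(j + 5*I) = j^2 - I*j + 30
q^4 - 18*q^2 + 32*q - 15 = (q - 3)*(q - 1)^2*(q + 5)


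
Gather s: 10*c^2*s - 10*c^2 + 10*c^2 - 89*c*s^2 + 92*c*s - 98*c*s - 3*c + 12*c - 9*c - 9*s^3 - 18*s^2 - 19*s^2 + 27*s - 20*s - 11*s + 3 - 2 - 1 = -9*s^3 + s^2*(-89*c - 37) + s*(10*c^2 - 6*c - 4)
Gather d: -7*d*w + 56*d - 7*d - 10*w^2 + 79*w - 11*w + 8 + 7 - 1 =d*(49 - 7*w) - 10*w^2 + 68*w + 14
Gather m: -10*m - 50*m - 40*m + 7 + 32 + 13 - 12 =40 - 100*m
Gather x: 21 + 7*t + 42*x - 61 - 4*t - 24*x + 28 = 3*t + 18*x - 12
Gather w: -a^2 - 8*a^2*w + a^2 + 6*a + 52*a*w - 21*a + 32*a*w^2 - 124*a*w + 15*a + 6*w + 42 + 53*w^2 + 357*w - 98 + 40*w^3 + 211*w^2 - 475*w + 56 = 40*w^3 + w^2*(32*a + 264) + w*(-8*a^2 - 72*a - 112)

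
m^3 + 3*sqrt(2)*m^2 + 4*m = m*(m + sqrt(2))*(m + 2*sqrt(2))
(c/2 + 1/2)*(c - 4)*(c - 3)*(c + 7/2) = c^4/2 - 5*c^3/4 - 8*c^2 + 59*c/4 + 21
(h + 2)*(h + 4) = h^2 + 6*h + 8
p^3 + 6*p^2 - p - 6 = (p - 1)*(p + 1)*(p + 6)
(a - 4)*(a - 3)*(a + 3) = a^3 - 4*a^2 - 9*a + 36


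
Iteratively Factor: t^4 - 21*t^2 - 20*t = (t + 4)*(t^3 - 4*t^2 - 5*t) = t*(t + 4)*(t^2 - 4*t - 5) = t*(t - 5)*(t + 4)*(t + 1)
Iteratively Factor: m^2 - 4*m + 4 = (m - 2)*(m - 2)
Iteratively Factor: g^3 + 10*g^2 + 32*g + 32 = (g + 4)*(g^2 + 6*g + 8) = (g + 2)*(g + 4)*(g + 4)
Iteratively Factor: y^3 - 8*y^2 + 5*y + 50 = (y - 5)*(y^2 - 3*y - 10) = (y - 5)*(y + 2)*(y - 5)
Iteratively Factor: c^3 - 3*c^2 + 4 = (c + 1)*(c^2 - 4*c + 4) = (c - 2)*(c + 1)*(c - 2)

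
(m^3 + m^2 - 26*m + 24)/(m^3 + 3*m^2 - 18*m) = (m^2 - 5*m + 4)/(m*(m - 3))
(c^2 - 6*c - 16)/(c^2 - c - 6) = (c - 8)/(c - 3)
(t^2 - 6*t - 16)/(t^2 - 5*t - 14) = (t - 8)/(t - 7)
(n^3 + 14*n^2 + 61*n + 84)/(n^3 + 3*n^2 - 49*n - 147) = (n + 4)/(n - 7)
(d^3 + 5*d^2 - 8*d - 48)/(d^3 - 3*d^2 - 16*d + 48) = (d + 4)/(d - 4)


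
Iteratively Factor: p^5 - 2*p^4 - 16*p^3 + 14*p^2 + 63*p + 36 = (p + 1)*(p^4 - 3*p^3 - 13*p^2 + 27*p + 36) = (p + 1)^2*(p^3 - 4*p^2 - 9*p + 36) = (p + 1)^2*(p + 3)*(p^2 - 7*p + 12) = (p - 3)*(p + 1)^2*(p + 3)*(p - 4)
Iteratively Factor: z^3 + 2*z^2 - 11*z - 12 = (z - 3)*(z^2 + 5*z + 4) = (z - 3)*(z + 1)*(z + 4)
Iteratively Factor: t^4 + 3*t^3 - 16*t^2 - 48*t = (t)*(t^3 + 3*t^2 - 16*t - 48) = t*(t + 4)*(t^2 - t - 12) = t*(t + 3)*(t + 4)*(t - 4)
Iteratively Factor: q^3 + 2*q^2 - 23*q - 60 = (q + 4)*(q^2 - 2*q - 15) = (q + 3)*(q + 4)*(q - 5)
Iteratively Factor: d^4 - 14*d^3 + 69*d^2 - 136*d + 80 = (d - 5)*(d^3 - 9*d^2 + 24*d - 16) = (d - 5)*(d - 4)*(d^2 - 5*d + 4) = (d - 5)*(d - 4)*(d - 1)*(d - 4)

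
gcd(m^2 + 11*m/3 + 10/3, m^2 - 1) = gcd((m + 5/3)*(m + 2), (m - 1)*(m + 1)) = 1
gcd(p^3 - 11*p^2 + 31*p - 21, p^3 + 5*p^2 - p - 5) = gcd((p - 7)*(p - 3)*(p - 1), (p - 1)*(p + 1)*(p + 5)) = p - 1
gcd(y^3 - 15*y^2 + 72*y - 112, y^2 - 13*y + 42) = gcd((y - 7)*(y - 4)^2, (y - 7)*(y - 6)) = y - 7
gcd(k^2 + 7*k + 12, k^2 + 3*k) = k + 3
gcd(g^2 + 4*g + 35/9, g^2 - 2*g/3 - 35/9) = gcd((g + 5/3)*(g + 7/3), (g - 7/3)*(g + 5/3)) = g + 5/3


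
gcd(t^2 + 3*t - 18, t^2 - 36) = t + 6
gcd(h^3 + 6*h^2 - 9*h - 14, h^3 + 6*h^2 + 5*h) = h + 1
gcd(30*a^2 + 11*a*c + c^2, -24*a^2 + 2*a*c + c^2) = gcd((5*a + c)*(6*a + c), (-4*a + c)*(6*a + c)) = 6*a + c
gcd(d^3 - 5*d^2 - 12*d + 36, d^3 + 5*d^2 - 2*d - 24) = d^2 + d - 6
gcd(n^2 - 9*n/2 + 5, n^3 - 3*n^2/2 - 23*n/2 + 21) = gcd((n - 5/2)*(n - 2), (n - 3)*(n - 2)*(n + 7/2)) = n - 2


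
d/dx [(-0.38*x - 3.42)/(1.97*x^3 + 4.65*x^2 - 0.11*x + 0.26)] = (1.4972*x^3 + 21.9792*x^2 + 31.806*x - 0.475)/(3.8809*x^6 + 18.321*x^5 + 21.1891*x^4 + 0.00139999999999985*x^3 + 2.4301*x^2 - 0.0572*x + 0.0676)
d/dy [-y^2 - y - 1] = -2*y - 1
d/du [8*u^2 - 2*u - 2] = 16*u - 2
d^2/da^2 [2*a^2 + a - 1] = 4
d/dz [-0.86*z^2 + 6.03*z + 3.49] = 6.03 - 1.72*z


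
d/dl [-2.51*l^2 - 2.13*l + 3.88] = -5.02*l - 2.13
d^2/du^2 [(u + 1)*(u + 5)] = 2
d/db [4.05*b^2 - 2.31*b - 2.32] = 8.1*b - 2.31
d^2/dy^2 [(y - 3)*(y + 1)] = 2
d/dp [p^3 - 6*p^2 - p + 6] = 3*p^2 - 12*p - 1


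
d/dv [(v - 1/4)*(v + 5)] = 2*v + 19/4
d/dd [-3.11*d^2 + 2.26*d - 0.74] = 2.26 - 6.22*d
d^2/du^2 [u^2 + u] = 2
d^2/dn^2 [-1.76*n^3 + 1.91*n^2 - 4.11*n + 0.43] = 3.82 - 10.56*n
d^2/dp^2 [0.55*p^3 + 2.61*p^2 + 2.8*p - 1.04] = 3.3*p + 5.22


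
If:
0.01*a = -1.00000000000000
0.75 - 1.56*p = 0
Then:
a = -100.00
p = 0.48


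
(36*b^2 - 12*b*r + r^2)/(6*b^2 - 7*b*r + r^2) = (-6*b + r)/(-b + r)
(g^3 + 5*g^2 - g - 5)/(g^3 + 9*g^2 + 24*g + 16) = (g^2 + 4*g - 5)/(g^2 + 8*g + 16)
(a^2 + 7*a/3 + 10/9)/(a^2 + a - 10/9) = (3*a + 2)/(3*a - 2)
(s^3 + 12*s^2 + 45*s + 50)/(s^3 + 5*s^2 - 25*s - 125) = (s + 2)/(s - 5)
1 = 1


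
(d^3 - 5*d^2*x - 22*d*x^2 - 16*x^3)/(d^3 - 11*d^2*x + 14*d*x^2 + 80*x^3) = (-d - x)/(-d + 5*x)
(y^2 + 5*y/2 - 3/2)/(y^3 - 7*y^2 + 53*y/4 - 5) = 2*(y + 3)/(2*y^2 - 13*y + 20)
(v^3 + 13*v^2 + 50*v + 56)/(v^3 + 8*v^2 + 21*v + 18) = (v^2 + 11*v + 28)/(v^2 + 6*v + 9)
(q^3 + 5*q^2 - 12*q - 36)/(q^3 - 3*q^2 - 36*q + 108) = (q + 2)/(q - 6)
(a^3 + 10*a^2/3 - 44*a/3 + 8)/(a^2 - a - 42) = (3*a^2 - 8*a + 4)/(3*(a - 7))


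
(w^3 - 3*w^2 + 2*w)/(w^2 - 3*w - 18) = w*(-w^2 + 3*w - 2)/(-w^2 + 3*w + 18)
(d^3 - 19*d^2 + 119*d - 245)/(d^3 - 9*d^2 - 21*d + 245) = (d - 5)/(d + 5)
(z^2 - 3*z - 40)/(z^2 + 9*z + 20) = (z - 8)/(z + 4)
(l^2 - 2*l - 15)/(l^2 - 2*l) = (l^2 - 2*l - 15)/(l*(l - 2))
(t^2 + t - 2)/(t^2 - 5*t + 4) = (t + 2)/(t - 4)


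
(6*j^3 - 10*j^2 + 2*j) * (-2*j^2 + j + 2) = -12*j^5 + 26*j^4 - 2*j^3 - 18*j^2 + 4*j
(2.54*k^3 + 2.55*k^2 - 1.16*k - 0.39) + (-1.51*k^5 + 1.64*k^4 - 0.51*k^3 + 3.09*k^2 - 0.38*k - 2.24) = -1.51*k^5 + 1.64*k^4 + 2.03*k^3 + 5.64*k^2 - 1.54*k - 2.63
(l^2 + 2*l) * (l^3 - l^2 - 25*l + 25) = l^5 + l^4 - 27*l^3 - 25*l^2 + 50*l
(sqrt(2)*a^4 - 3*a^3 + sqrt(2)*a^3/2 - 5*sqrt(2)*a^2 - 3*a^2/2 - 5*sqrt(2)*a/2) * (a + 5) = sqrt(2)*a^5 - 3*a^4 + 11*sqrt(2)*a^4/2 - 33*a^3/2 - 5*sqrt(2)*a^3/2 - 55*sqrt(2)*a^2/2 - 15*a^2/2 - 25*sqrt(2)*a/2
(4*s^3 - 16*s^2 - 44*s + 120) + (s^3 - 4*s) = 5*s^3 - 16*s^2 - 48*s + 120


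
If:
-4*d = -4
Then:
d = 1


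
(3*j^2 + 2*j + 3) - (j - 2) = 3*j^2 + j + 5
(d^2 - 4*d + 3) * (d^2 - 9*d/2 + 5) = d^4 - 17*d^3/2 + 26*d^2 - 67*d/2 + 15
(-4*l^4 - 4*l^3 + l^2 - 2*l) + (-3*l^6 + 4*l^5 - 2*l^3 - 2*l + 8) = -3*l^6 + 4*l^5 - 4*l^4 - 6*l^3 + l^2 - 4*l + 8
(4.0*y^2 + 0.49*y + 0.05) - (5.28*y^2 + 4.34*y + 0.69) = -1.28*y^2 - 3.85*y - 0.64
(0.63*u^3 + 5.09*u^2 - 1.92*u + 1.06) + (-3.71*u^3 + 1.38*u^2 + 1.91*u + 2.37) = -3.08*u^3 + 6.47*u^2 - 0.01*u + 3.43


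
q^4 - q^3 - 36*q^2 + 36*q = q*(q - 6)*(q - 1)*(q + 6)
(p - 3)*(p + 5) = p^2 + 2*p - 15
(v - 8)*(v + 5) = v^2 - 3*v - 40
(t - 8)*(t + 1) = t^2 - 7*t - 8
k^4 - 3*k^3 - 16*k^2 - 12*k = k*(k - 6)*(k + 1)*(k + 2)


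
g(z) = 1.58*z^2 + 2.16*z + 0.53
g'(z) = 3.16*z + 2.16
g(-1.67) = 1.33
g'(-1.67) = -3.12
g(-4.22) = 19.55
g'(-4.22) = -11.18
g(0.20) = 1.03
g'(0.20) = 2.79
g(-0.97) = -0.08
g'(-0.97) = -0.91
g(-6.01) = 44.62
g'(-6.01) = -16.83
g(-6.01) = 44.62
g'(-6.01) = -16.83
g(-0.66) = -0.21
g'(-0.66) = 0.07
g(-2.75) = 6.54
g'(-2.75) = -6.53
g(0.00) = 0.53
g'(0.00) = 2.16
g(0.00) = 0.53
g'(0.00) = 2.16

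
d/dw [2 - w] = -1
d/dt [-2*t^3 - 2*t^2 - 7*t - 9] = -6*t^2 - 4*t - 7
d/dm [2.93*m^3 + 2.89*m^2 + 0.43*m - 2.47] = 8.79*m^2 + 5.78*m + 0.43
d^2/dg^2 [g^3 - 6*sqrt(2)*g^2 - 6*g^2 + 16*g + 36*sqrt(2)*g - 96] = 6*g - 12*sqrt(2) - 12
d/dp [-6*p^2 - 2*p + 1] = -12*p - 2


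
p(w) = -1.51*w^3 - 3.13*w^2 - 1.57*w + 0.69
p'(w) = -4.53*w^2 - 6.26*w - 1.57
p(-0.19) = 0.89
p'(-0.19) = -0.54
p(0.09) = 0.52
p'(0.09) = -2.17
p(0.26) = 0.04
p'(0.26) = -3.50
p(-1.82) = 2.28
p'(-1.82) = -5.18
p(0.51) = -1.13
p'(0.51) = -5.94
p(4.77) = -241.90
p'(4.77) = -134.50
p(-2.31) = 6.23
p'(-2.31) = -11.28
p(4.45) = -201.34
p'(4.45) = -119.13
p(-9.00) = 862.08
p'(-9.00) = -312.16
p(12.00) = -3078.15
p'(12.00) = -729.01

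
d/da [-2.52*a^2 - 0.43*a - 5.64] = -5.04*a - 0.43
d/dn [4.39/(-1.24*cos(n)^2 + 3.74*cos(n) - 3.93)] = (16.4186 - 10.8872*cos(n))*sin(n)/(1.24*cos(n)^2 - 3.74*cos(n) + 3.93)^2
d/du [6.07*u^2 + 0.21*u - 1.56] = 12.14*u + 0.21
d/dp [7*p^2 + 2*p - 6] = 14*p + 2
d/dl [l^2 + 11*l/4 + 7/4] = 2*l + 11/4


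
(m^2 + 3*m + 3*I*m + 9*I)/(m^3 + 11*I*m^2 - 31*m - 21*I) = (m + 3)/(m^2 + 8*I*m - 7)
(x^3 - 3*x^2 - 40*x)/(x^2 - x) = (x^2 - 3*x - 40)/(x - 1)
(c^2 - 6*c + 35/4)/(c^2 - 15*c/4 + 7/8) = 2*(2*c - 5)/(4*c - 1)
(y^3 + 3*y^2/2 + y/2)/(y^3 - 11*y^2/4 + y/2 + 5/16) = 8*y*(2*y^2 + 3*y + 1)/(16*y^3 - 44*y^2 + 8*y + 5)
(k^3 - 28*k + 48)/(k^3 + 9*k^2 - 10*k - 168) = (k - 2)/(k + 7)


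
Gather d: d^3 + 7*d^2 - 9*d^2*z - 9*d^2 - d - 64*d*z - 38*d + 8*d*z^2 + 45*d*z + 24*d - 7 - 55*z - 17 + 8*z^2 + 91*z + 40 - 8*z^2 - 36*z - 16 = d^3 + d^2*(-9*z - 2) + d*(8*z^2 - 19*z - 15)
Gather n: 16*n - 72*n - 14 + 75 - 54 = 7 - 56*n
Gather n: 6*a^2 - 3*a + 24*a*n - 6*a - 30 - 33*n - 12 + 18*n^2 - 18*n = 6*a^2 - 9*a + 18*n^2 + n*(24*a - 51) - 42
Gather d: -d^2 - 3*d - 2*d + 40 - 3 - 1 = -d^2 - 5*d + 36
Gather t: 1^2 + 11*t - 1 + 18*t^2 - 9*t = 18*t^2 + 2*t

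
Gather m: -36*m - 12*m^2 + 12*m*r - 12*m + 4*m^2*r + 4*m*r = m^2*(4*r - 12) + m*(16*r - 48)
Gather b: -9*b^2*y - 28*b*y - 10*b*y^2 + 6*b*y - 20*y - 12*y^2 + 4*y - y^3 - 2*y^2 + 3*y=-9*b^2*y + b*(-10*y^2 - 22*y) - y^3 - 14*y^2 - 13*y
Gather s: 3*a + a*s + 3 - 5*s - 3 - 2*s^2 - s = 3*a - 2*s^2 + s*(a - 6)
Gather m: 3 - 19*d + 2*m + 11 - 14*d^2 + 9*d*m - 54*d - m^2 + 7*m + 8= -14*d^2 - 73*d - m^2 + m*(9*d + 9) + 22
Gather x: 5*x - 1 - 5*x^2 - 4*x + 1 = -5*x^2 + x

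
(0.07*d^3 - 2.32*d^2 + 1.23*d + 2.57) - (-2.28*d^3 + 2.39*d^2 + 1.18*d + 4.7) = 2.35*d^3 - 4.71*d^2 + 0.05*d - 2.13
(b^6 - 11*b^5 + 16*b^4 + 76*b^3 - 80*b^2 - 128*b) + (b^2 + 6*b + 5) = b^6 - 11*b^5 + 16*b^4 + 76*b^3 - 79*b^2 - 122*b + 5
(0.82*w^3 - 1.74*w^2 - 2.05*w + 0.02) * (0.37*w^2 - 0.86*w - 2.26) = 0.3034*w^5 - 1.349*w^4 - 1.1153*w^3 + 5.7028*w^2 + 4.6158*w - 0.0452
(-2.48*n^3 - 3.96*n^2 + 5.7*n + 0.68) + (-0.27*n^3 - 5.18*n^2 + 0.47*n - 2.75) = -2.75*n^3 - 9.14*n^2 + 6.17*n - 2.07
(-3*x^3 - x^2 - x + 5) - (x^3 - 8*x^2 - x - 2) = -4*x^3 + 7*x^2 + 7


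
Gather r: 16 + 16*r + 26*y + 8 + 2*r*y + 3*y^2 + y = r*(2*y + 16) + 3*y^2 + 27*y + 24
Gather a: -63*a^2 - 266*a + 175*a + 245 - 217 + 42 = -63*a^2 - 91*a + 70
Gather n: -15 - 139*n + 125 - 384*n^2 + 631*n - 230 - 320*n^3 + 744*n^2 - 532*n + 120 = -320*n^3 + 360*n^2 - 40*n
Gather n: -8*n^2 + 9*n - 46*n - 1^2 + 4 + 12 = -8*n^2 - 37*n + 15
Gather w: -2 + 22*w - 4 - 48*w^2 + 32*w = -48*w^2 + 54*w - 6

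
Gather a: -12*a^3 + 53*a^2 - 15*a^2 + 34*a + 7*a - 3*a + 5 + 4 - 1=-12*a^3 + 38*a^2 + 38*a + 8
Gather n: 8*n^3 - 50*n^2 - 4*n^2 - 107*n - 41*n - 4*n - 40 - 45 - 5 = 8*n^3 - 54*n^2 - 152*n - 90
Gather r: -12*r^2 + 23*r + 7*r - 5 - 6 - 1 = -12*r^2 + 30*r - 12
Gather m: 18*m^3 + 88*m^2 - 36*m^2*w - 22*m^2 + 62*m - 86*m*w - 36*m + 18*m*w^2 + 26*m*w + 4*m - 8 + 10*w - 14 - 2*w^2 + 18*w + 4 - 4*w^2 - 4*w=18*m^3 + m^2*(66 - 36*w) + m*(18*w^2 - 60*w + 30) - 6*w^2 + 24*w - 18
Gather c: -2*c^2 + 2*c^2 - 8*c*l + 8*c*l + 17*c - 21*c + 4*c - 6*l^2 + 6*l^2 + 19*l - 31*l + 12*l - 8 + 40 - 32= 0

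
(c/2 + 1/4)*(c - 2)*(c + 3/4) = c^3/2 - 3*c^2/8 - 17*c/16 - 3/8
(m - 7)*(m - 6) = m^2 - 13*m + 42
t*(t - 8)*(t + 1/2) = t^3 - 15*t^2/2 - 4*t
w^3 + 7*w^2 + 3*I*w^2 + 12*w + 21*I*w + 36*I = (w + 3)*(w + 4)*(w + 3*I)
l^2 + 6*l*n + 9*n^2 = (l + 3*n)^2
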